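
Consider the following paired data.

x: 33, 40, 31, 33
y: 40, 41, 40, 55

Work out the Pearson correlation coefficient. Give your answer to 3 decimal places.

n = 4, Σx = 137, Σy = 176, Σx² = 4739, Σy² = 7906, Σxy = 6015
nΣxy − ΣxΣy = 24060 − 24112 = -52
nΣx² − (Σx)² = 18956 − 18769 = 187; nΣy² − (Σy)² = 31624 − 30976 = 648
r = -52 / √(187 × 648) = -52 / 348.1034 ≈ -0.149

-0.149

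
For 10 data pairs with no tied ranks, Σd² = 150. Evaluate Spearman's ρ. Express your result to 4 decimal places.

ρ = 1 − 6Σd² / [n(n²−1)] = 1 − 6×150 / (10×99)
  = 1 − 900/990 = 1 − 0.90909 ≈ 0.0909

0.0909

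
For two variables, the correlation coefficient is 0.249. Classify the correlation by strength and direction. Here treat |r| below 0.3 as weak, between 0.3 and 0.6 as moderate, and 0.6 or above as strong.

weak positive

r = 0.249 > 0 so the relationship is positive.
|r| = 0.249, which falls in the weak range.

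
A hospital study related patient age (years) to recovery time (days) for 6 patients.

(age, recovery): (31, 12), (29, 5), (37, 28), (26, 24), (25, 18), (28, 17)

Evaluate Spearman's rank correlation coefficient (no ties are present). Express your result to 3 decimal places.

Rank age: 5, 4, 6, 2, 1, 3
Rank recovery: 2, 1, 6, 5, 4, 3
d = rank(age) − rank(recovery): 3, 3, 0, -3, -3, 0; Σd² = 36
ρ = 1 − 6Σd² / [n(n²−1)] = 1 − 6×36 / (6×35) = 1 − 216/210 ≈ -0.029

-0.029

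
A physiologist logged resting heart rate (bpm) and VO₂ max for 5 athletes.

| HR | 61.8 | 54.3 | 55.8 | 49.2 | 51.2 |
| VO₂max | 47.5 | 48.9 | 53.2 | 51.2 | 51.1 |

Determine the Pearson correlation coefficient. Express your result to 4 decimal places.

-0.5537

n = 5, Σx = 272.3, Σy = 251.9, Σx² = 14923.45, Σy² = 12710.35, Σxy = 13694.69
nΣxy − ΣxΣy = 68473.45 − 68592.37 = -118.92
nΣx² − (Σx)² = 74617.25 − 74147.29 = 469.96; nΣy² − (Σy)² = 63551.75 − 63453.61 = 98.14
r = -118.92 / √(469.96 × 98.14) = -118.92 / 214.7600 ≈ -0.5537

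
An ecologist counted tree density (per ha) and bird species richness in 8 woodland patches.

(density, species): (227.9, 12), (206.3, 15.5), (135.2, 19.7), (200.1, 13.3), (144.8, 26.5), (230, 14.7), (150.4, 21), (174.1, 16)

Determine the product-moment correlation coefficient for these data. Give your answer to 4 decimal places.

-0.8296

n = 8, Σx = 1468.8, Σy = 138.7, Σx² = 279615.16, Σy² = 2564.57, Σxy = 24419.42
nΣxy − ΣxΣy = 195355.36 − 203722.56 = -8367.2
nΣx² − (Σx)² = 2236921.28 − 2157373.44 = 79547.84; nΣy² − (Σy)² = 20516.56 − 19237.69 = 1278.87
r = -8367.2 / √(79547.84 × 1278.87) = -8367.2 / 10086.1958 ≈ -0.8296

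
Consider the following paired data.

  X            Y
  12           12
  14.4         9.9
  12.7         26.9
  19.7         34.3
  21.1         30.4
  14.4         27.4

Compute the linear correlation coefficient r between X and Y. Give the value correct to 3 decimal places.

0.659

n = 6, ΣX = 94.3, ΣY = 140.9, ΣX² = 1553.31, ΣY² = 3817.03, ΣXY = 2339.9
nΣXY − ΣXΣY = 14039.4 − 13286.87 = 752.53
nΣX² − (ΣX)² = 9319.86 − 8892.49 = 427.37; nΣY² − (ΣY)² = 22902.18 − 19852.81 = 3049.37
r = 752.53 / √(427.37 × 3049.37) = 752.53 / 1141.5819 ≈ 0.659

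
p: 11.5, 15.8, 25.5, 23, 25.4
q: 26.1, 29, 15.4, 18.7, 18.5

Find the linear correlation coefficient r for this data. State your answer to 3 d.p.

n = 5, Σp = 101.2, Σq = 107.7, Σp² = 2206.3, Σq² = 2451.31, Σpq = 2051.05
nΣpq − ΣpΣq = 10255.25 − 10899.24 = -643.99
nΣp² − (Σp)² = 11031.5 − 10241.44 = 790.06; nΣq² − (Σq)² = 12256.55 − 11599.29 = 657.26
r = -643.99 / √(790.06 × 657.26) = -643.99 / 720.6073 ≈ -0.894

-0.894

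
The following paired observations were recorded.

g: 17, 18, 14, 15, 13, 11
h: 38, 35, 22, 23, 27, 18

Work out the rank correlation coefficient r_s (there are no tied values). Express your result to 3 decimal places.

0.771

Rank g: 5, 6, 3, 4, 2, 1
Rank h: 6, 5, 2, 3, 4, 1
d = rank(g) − rank(h): -1, 1, 1, 1, -2, 0; Σd² = 8
ρ = 1 − 6Σd² / [n(n²−1)] = 1 − 6×8 / (6×35) = 1 − 48/210 ≈ 0.771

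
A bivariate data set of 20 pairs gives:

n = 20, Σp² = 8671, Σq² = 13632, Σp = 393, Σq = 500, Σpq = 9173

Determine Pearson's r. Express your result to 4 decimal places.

-0.6292

r = (nΣpq − ΣpΣq) / √[(nΣp² − (Σp)²)(nΣq² − (Σq)²)]
Numerator: 20×9173 − 393×500 = -13040
Denominator: √[(173420 − 154449)(272640 − 250000)] = √[18971 × 22640] = 20724.4648
r = -13040 / 20724.4648 ≈ -0.6292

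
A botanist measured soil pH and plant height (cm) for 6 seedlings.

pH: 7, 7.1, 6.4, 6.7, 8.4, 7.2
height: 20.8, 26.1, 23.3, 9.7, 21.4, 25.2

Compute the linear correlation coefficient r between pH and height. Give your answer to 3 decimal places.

n = 6, Σx = 42.8, Σy = 126.5, Σx² = 307.66, Σy² = 2843.83, Σxy = 906.22
nΣxy − ΣxΣy = 5437.32 − 5414.2 = 23.12
nΣx² − (Σx)² = 1845.96 − 1831.84 = 14.12; nΣy² − (Σy)² = 17062.98 − 16002.25 = 1060.73
r = 23.12 / √(14.12 × 1060.73) = 23.12 / 122.3826 ≈ 0.189

0.189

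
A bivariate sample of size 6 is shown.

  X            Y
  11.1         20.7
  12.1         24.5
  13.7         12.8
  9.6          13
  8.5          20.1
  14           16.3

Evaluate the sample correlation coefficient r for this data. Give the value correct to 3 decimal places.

-0.188

n = 6, ΣX = 69, ΣY = 107.4, ΣX² = 817.72, ΣY² = 2031.28, ΣXY = 1225.43
nΣXY − ΣXΣY = 7352.58 − 7410.6 = -58.02
nΣX² − (ΣX)² = 4906.32 − 4761 = 145.32; nΣY² − (ΣY)² = 12187.68 − 11534.76 = 652.92
r = -58.02 / √(145.32 × 652.92) = -58.02 / 308.0298 ≈ -0.188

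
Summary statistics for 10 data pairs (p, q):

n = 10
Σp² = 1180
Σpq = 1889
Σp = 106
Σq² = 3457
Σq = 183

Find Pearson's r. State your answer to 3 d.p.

-0.651

r = (nΣpq − ΣpΣq) / √[(nΣp² − (Σp)²)(nΣq² − (Σq)²)]
Numerator: 10×1889 − 106×183 = -508
Denominator: √[(11800 − 11236)(34570 − 33489)] = √[564 × 1081] = 780.8226
r = -508 / 780.8226 ≈ -0.651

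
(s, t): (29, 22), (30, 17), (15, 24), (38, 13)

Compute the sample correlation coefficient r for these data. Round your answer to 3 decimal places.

-0.885

n = 4, Σs = 112, Σt = 76, Σs² = 3410, Σt² = 1518, Σst = 2002
nΣst − ΣsΣt = 8008 − 8512 = -504
nΣs² − (Σs)² = 13640 − 12544 = 1096; nΣt² − (Σt)² = 6072 − 5776 = 296
r = -504 / √(1096 × 296) = -504 / 569.5753 ≈ -0.885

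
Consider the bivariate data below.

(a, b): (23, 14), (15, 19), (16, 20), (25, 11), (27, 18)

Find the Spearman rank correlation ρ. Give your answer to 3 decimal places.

-0.600

Rank a: 3, 1, 2, 4, 5
Rank b: 2, 4, 5, 1, 3
d = rank(a) − rank(b): 1, -3, -3, 3, 2; Σd² = 32
ρ = 1 − 6Σd² / [n(n²−1)] = 1 − 6×32 / (5×24) = 1 − 192/120 ≈ -0.600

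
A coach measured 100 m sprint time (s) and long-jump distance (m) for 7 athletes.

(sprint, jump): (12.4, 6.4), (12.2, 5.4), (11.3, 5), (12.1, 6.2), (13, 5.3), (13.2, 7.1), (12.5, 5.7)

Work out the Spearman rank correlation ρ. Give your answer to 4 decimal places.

0.4643

Rank sprint: 4, 3, 1, 2, 6, 7, 5
Rank jump: 6, 3, 1, 5, 2, 7, 4
d = rank(sprint) − rank(jump): -2, 0, 0, -3, 4, 0, 1; Σd² = 30
ρ = 1 − 6Σd² / [n(n²−1)] = 1 − 6×30 / (7×48) = 1 − 180/336 ≈ 0.4643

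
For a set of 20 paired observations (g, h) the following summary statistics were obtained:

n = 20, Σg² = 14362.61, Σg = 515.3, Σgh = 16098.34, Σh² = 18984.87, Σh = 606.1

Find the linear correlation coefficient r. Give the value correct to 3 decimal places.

0.589

r = (nΣgh − ΣgΣh) / √[(nΣg² − (Σg)²)(nΣh² − (Σh)²)]
Numerator: 20×16098.34 − 515.3×606.1 = 9643.47
Denominator: √[(287252.2 − 265534.09)(379697.4 − 367357.21)] = √[21718.11 × 12340.19] = 16370.8767
r = 9643.47 / 16370.8767 ≈ 0.589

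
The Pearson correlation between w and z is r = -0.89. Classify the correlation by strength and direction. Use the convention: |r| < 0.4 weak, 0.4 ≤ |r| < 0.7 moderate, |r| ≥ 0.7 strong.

strong negative

r = -0.89 < 0 so the relationship is negative.
|r| = 0.89, which falls in the strong range.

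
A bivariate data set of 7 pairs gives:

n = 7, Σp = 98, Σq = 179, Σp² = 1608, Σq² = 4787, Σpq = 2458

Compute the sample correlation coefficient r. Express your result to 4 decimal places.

-0.2158

r = (nΣpq − ΣpΣq) / √[(nΣp² − (Σp)²)(nΣq² − (Σq)²)]
Numerator: 7×2458 − 98×179 = -336
Denominator: √[(11256 − 9604)(33509 − 32041)] = √[1652 × 1468] = 1557.2848
r = -336 / 1557.2848 ≈ -0.2158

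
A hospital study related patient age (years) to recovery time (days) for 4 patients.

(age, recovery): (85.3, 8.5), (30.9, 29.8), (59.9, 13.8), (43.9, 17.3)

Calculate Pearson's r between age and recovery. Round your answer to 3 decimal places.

n = 4, Σx = 220, Σy = 69.4, Σx² = 13746.12, Σy² = 1450.02, Σxy = 3231.96
nΣxy − ΣxΣy = 12927.84 − 15268 = -2340.16
nΣx² − (Σx)² = 54984.48 − 48400 = 6584.48; nΣy² − (Σy)² = 5800.08 − 4816.36 = 983.72
r = -2340.16 / √(6584.48 × 983.72) = -2340.16 / 2545.0510 ≈ -0.919

-0.919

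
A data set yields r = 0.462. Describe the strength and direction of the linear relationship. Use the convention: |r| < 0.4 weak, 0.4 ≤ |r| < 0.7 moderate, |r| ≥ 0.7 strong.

moderate positive

r = 0.462 > 0 so the relationship is positive.
|r| = 0.462, which falls in the moderate range.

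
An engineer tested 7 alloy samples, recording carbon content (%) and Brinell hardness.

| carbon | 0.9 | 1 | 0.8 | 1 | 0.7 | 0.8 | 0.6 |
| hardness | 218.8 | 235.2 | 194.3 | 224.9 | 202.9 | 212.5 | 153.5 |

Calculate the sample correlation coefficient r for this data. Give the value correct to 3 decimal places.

n = 7, Σx = 5.8, Σy = 1442.1, Σx² = 4.94, Σy² = 301411.89, Σxy = 1216.59
nΣxy − ΣxΣy = 8516.13 − 8364.18 = 151.95
nΣx² − (Σx)² = 34.58 − 33.64 = 0.94; nΣy² − (Σy)² = 2109883.23 − 2079652.41 = 30230.82
r = 151.95 / √(0.94 × 30230.82) = 151.95 / 168.5733 ≈ 0.901

0.901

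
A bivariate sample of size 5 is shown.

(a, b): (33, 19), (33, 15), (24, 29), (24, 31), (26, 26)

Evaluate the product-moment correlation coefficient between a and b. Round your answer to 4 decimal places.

n = 5, Σa = 140, Σb = 120, Σa² = 4006, Σb² = 3064, Σab = 3238
nΣab − ΣaΣb = 16190 − 16800 = -610
nΣa² − (Σa)² = 20030 − 19600 = 430; nΣb² − (Σb)² = 15320 − 14400 = 920
r = -610 / √(430 × 920) = -610 / 628.9674 ≈ -0.9698

-0.9698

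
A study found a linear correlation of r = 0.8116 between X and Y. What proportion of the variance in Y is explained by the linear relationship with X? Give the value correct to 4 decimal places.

r² = (0.8116)² = 0.6587

0.6587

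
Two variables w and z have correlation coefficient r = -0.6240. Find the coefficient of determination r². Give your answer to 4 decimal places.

0.3894

r² = (-0.6240)² = 0.3894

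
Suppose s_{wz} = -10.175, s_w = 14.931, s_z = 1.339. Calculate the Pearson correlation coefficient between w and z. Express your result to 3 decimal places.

-0.509

r = Cov(w,z) / (s_w · s_z) = -10.175 / (14.931 × 1.339)
  = -10.175 / 19.9926 ≈ -0.509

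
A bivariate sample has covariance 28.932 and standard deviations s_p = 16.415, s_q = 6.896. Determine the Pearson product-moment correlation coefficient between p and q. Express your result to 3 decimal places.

0.256

r = Cov(p,q) / (s_p · s_q) = 28.932 / (16.415 × 6.896)
  = 28.932 / 113.1978 ≈ 0.256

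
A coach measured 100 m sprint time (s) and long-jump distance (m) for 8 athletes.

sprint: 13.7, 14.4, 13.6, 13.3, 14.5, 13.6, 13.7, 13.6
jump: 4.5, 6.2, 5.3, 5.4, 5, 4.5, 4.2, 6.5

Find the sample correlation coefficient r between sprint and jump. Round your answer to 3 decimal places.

n = 8, Σx = 110.4, Σy = 41.6, Σx² = 1524.76, Σy² = 221.08, Σxy = 574.47
nΣxy − ΣxΣy = 4595.76 − 4592.64 = 3.12
nΣx² − (Σx)² = 12198.08 − 12188.16 = 9.92; nΣy² − (Σy)² = 1768.64 − 1730.56 = 38.08
r = 3.12 / √(9.92 × 38.08) = 3.12 / 19.4359 ≈ 0.161

0.161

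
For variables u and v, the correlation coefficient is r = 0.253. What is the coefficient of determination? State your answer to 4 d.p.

0.0640

r² = (0.253)² = 0.0640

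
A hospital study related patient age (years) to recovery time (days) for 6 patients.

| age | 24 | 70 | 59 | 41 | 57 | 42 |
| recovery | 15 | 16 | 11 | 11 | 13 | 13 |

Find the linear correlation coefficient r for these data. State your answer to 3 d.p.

n = 6, Σx = 293, Σy = 79, Σx² = 15651, Σy² = 1061, Σxy = 3867
nΣxy − ΣxΣy = 23202 − 23147 = 55
nΣx² − (Σx)² = 93906 − 85849 = 8057; nΣy² − (Σy)² = 6366 − 6241 = 125
r = 55 / √(8057 × 125) = 55 / 1003.5562 ≈ 0.055

0.055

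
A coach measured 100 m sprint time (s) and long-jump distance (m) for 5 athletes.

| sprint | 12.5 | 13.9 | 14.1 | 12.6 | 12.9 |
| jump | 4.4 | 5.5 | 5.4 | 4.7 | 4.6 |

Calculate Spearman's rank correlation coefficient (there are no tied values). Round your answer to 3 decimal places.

Rank sprint: 1, 4, 5, 2, 3
Rank jump: 1, 5, 4, 3, 2
d = rank(sprint) − rank(jump): 0, -1, 1, -1, 1; Σd² = 4
ρ = 1 − 6Σd² / [n(n²−1)] = 1 − 6×4 / (5×24) = 1 − 24/120 ≈ 0.800

0.800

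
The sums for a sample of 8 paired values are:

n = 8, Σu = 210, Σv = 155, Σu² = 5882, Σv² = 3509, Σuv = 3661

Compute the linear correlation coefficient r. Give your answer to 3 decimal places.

-0.943

r = (nΣuv − ΣuΣv) / √[(nΣu² − (Σu)²)(nΣv² − (Σv)²)]
Numerator: 8×3661 − 210×155 = -3262
Denominator: √[(47056 − 44100)(28072 − 24025)] = √[2956 × 4047] = 3458.7472
r = -3262 / 3458.7472 ≈ -0.943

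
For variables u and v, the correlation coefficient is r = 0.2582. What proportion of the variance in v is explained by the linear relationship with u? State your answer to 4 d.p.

r² = (0.2582)² = 0.0667

0.0667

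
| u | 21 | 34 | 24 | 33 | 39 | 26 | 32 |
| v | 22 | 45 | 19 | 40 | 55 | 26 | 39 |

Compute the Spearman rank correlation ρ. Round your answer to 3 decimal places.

0.964

Rank u: 1, 6, 2, 5, 7, 3, 4
Rank v: 2, 6, 1, 5, 7, 3, 4
d = rank(u) − rank(v): -1, 0, 1, 0, 0, 0, 0; Σd² = 2
ρ = 1 − 6Σd² / [n(n²−1)] = 1 − 6×2 / (7×48) = 1 − 12/336 ≈ 0.964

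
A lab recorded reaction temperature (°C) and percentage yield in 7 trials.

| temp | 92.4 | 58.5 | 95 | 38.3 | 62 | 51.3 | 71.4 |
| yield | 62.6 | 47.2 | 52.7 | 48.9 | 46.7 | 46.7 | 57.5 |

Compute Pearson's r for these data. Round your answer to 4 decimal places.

0.7099

n = 7, Σx = 468.9, Σy = 362.3, Σx² = 34025.55, Σy² = 18983.13, Σxy = 24821.42
nΣxy − ΣxΣy = 173749.94 − 169882.47 = 3867.47
nΣx² − (Σx)² = 238178.85 − 219867.21 = 18311.64; nΣy² − (Σy)² = 132881.91 − 131261.29 = 1620.62
r = 3867.47 / √(18311.64 × 1620.62) = 3867.47 / 5447.5875 ≈ 0.7099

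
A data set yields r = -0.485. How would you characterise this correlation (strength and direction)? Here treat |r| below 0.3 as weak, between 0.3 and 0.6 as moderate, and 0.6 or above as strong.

r = -0.485 < 0 so the relationship is negative.
|r| = 0.485, which falls in the moderate range.

moderate negative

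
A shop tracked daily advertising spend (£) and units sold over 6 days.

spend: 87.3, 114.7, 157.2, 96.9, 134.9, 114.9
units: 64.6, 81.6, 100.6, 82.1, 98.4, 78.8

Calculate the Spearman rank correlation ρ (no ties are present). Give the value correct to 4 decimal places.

0.7714

Rank spend: 1, 3, 6, 2, 5, 4
Rank units: 1, 3, 6, 4, 5, 2
d = rank(spend) − rank(units): 0, 0, 0, -2, 0, 2; Σd² = 8
ρ = 1 − 6Σd² / [n(n²−1)] = 1 − 6×8 / (6×35) = 1 − 48/210 ≈ 0.7714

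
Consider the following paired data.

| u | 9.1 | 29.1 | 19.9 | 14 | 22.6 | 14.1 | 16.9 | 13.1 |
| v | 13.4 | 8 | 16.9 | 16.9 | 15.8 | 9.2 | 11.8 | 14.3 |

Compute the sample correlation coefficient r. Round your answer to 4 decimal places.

n = 8, Σu = 138.8, Σv = 106.3, Σu² = 2688.42, Σv² = 1492.79, Σuv = 1801.2
nΣuv − ΣuΣv = 14409.6 − 14754.44 = -344.84
nΣu² − (Σu)² = 21507.36 − 19265.44 = 2241.92; nΣv² − (Σv)² = 11942.32 − 11299.69 = 642.63
r = -344.84 / √(2241.92 × 642.63) = -344.84 / 1200.3021 ≈ -0.2873

-0.2873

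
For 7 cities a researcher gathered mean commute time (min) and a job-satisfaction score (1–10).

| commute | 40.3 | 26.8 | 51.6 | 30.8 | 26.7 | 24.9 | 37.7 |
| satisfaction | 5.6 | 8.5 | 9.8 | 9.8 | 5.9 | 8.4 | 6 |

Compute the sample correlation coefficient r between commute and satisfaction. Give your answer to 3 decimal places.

0.109

n = 7, Σx = 238.8, Σy = 54, Σx² = 8707.72, Σy² = 437.06, Σxy = 1853.89
nΣxy − ΣxΣy = 12977.23 − 12895.2 = 82.03
nΣx² − (Σx)² = 60954.04 − 57025.44 = 3928.6; nΣy² − (Σy)² = 3059.42 − 2916 = 143.42
r = 82.03 / √(3928.6 × 143.42) = 82.03 / 750.6263 ≈ 0.109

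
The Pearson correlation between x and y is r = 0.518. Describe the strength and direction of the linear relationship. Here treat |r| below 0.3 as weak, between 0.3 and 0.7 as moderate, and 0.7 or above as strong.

r = 0.518 > 0 so the relationship is positive.
|r| = 0.518, which falls in the moderate range.

moderate positive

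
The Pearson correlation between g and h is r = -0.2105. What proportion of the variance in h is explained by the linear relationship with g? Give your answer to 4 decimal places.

0.0443

r² = (-0.2105)² = 0.0443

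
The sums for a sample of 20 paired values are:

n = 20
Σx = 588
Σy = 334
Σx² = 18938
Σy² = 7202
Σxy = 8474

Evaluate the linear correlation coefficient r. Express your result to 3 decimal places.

r = (nΣxy − ΣxΣy) / √[(nΣx² − (Σx)²)(nΣy² − (Σy)²)]
Numerator: 20×8474 − 588×334 = -26912
Denominator: √[(378760 − 345744)(144040 − 111556)] = √[33016 × 32484] = 32748.9197
r = -26912 / 32748.9197 ≈ -0.822

-0.822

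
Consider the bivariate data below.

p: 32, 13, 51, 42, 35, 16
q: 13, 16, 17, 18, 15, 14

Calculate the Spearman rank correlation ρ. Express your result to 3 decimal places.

Rank p: 3, 1, 6, 5, 4, 2
Rank q: 1, 4, 5, 6, 3, 2
d = rank(p) − rank(q): 2, -3, 1, -1, 1, 0; Σd² = 16
ρ = 1 − 6Σd² / [n(n²−1)] = 1 − 6×16 / (6×35) = 1 − 96/210 ≈ 0.543

0.543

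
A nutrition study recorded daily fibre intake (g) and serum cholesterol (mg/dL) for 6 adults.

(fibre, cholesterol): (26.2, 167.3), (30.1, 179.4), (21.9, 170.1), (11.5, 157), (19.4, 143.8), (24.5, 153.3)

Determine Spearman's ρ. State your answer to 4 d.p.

0.6000

Rank fibre: 5, 6, 3, 1, 2, 4
Rank cholesterol: 4, 6, 5, 3, 1, 2
d = rank(fibre) − rank(cholesterol): 1, 0, -2, -2, 1, 2; Σd² = 14
ρ = 1 − 6Σd² / [n(n²−1)] = 1 − 6×14 / (6×35) = 1 − 84/210 ≈ 0.6000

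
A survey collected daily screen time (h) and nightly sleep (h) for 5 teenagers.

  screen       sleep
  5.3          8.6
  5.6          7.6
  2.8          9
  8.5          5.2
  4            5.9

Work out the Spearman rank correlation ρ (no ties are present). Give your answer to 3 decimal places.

Rank screen: 3, 4, 1, 5, 2
Rank sleep: 4, 3, 5, 1, 2
d = rank(screen) − rank(sleep): -1, 1, -4, 4, 0; Σd² = 34
ρ = 1 − 6Σd² / [n(n²−1)] = 1 − 6×34 / (5×24) = 1 − 204/120 ≈ -0.700

-0.700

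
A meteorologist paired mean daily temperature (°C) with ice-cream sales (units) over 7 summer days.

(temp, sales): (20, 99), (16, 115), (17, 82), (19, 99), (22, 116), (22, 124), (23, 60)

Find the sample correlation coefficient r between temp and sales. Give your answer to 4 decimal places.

-0.1279

n = 7, Σx = 139, Σy = 695, Σx² = 2803, Σy² = 71983, Σxy = 13755
nΣxy − ΣxΣy = 96285 − 96605 = -320
nΣx² − (Σx)² = 19621 − 19321 = 300; nΣy² − (Σy)² = 503881 − 483025 = 20856
r = -320 / √(300 × 20856) = -320 / 2501.3596 ≈ -0.1279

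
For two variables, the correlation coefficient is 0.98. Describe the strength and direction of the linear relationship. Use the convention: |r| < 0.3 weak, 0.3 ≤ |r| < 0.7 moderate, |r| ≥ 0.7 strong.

strong positive

r = 0.98 > 0 so the relationship is positive.
|r| = 0.98, which falls in the strong range.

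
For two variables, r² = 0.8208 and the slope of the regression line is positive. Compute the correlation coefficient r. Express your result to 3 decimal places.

|r| = √0.8208 = 0.906
The association is positive, so r = 0.906.

0.906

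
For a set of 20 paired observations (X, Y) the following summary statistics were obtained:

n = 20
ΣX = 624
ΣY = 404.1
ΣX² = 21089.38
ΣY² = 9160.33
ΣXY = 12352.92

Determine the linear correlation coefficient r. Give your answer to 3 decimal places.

r = (nΣXY − ΣXΣY) / √[(nΣX² − (ΣX)²)(nΣY² − (ΣY)²)]
Numerator: 20×12352.92 − 624×404.1 = -5100
Denominator: √[(421787.6 − 389376)(183206.6 − 163296.81)] = √[32411.6 × 19909.79] = 25402.9162
r = -5100 / 25402.9162 ≈ -0.201

-0.201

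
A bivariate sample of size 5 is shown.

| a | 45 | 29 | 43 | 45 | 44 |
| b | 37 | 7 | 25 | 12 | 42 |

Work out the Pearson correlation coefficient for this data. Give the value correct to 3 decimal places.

0.630

n = 5, Σa = 206, Σb = 123, Σa² = 8676, Σb² = 3951, Σab = 5331
nΣab − ΣaΣb = 26655 − 25338 = 1317
nΣa² − (Σa)² = 43380 − 42436 = 944; nΣb² − (Σb)² = 19755 − 15129 = 4626
r = 1317 / √(944 × 4626) = 1317 / 2089.7234 ≈ 0.630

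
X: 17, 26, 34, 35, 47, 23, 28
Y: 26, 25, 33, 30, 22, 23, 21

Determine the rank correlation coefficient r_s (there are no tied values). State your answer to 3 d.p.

Rank X: 1, 3, 5, 6, 7, 2, 4
Rank Y: 5, 4, 7, 6, 2, 3, 1
d = rank(X) − rank(Y): -4, -1, -2, 0, 5, -1, 3; Σd² = 56
ρ = 1 − 6Σd² / [n(n²−1)] = 1 − 6×56 / (7×48) = 1 − 336/336 ≈ 0.000

0.000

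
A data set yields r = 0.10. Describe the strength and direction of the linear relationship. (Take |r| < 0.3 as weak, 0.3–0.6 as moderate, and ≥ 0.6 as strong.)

weak positive

r = 0.10 > 0 so the relationship is positive.
|r| = 0.10, which falls in the weak range.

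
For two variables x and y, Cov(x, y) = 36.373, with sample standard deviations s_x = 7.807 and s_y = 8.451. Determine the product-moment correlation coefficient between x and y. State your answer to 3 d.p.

r = Cov(x,y) / (s_x · s_y) = 36.373 / (7.807 × 8.451)
  = 36.373 / 65.9770 ≈ 0.551

0.551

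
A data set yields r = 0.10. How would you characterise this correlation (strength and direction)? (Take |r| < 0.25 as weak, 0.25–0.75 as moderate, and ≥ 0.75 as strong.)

r = 0.10 > 0 so the relationship is positive.
|r| = 0.10, which falls in the weak range.

weak positive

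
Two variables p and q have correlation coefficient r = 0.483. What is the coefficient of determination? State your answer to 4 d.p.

0.2333

r² = (0.483)² = 0.2333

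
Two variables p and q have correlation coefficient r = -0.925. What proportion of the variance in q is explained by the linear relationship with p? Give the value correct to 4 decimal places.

r² = (-0.925)² = 0.8556

0.8556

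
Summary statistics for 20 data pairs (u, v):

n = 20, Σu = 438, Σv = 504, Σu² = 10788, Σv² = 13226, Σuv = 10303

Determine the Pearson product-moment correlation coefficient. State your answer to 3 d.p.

-0.927

r = (nΣuv − ΣuΣv) / √[(nΣu² − (Σu)²)(nΣv² − (Σv)²)]
Numerator: 20×10303 − 438×504 = -14692
Denominator: √[(215760 − 191844)(264520 − 254016)] = √[23916 × 10504] = 15849.7213
r = -14692 / 15849.7213 ≈ -0.927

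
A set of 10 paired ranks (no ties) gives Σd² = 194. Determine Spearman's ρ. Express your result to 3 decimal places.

-0.176

ρ = 1 − 6Σd² / [n(n²−1)] = 1 − 6×194 / (10×99)
  = 1 − 1164/990 = 1 − 1.1758 ≈ -0.176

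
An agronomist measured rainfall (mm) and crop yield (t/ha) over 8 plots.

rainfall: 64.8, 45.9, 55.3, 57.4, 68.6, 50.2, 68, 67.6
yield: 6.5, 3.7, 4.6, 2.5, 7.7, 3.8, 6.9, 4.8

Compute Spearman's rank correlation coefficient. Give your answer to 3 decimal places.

0.833

Rank rainfall: 5, 1, 3, 4, 8, 2, 7, 6
Rank yield: 6, 2, 4, 1, 8, 3, 7, 5
d = rank(rainfall) − rank(yield): -1, -1, -1, 3, 0, -1, 0, 1; Σd² = 14
ρ = 1 − 6Σd² / [n(n²−1)] = 1 − 6×14 / (8×63) = 1 − 84/504 ≈ 0.833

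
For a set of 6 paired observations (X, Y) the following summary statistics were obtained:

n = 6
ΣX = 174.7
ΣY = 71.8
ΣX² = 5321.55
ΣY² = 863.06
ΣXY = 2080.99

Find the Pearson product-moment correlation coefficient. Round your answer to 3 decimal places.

-0.319

r = (nΣXY − ΣXΣY) / √[(nΣX² − (ΣX)²)(nΣY² − (ΣY)²)]
Numerator: 6×2080.99 − 174.7×71.8 = -57.52
Denominator: √[(31929.3 − 30520.09)(5178.36 − 5155.24)] = √[1409.21 × 23.12] = 180.5019
r = -57.52 / 180.5019 ≈ -0.319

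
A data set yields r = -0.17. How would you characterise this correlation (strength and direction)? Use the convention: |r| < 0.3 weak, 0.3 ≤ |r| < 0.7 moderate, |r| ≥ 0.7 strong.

weak negative

r = -0.17 < 0 so the relationship is negative.
|r| = 0.17, which falls in the weak range.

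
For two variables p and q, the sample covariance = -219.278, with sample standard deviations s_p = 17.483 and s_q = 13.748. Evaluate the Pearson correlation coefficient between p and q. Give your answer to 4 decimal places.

r = Cov(p,q) / (s_p · s_q) = -219.278 / (17.483 × 13.748)
  = -219.278 / 240.3563 ≈ -0.9123

-0.9123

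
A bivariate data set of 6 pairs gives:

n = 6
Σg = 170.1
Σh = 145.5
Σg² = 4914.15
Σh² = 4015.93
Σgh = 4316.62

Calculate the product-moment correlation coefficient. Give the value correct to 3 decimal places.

r = (nΣgh − ΣgΣh) / √[(nΣg² − (Σg)²)(nΣh² − (Σh)²)]
Numerator: 6×4316.62 − 170.1×145.5 = 1150.17
Denominator: √[(29484.9 − 28934.01)(24095.58 − 21170.25)] = √[550.89 × 2925.33] = 1269.4625
r = 1150.17 / 1269.4625 ≈ 0.906

0.906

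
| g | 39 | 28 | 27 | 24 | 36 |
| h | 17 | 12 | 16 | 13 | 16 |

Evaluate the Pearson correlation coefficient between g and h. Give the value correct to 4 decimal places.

0.7194

n = 5, Σg = 154, Σh = 74, Σg² = 4906, Σh² = 1114, Σgh = 2319
nΣgh − ΣgΣh = 11595 − 11396 = 199
nΣg² − (Σg)² = 24530 − 23716 = 814; nΣh² − (Σh)² = 5570 − 5476 = 94
r = 199 / √(814 × 94) = 199 / 276.6153 ≈ 0.7194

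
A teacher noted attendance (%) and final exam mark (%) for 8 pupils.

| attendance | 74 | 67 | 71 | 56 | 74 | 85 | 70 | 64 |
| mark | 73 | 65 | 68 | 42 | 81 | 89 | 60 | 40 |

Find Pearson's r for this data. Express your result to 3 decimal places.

n = 8, Σx = 561, Σy = 518, Σx² = 39839, Σy² = 35624, Σxy = 37256
nΣxy − ΣxΣy = 298048 − 290598 = 7450
nΣx² − (Σx)² = 318712 − 314721 = 3991; nΣy² − (Σy)² = 284992 − 268324 = 16668
r = 7450 / √(3991 × 16668) = 7450 / 8156.1013 ≈ 0.913

0.913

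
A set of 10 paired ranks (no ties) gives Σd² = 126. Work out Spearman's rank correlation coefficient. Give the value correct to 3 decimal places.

ρ = 1 − 6Σd² / [n(n²−1)] = 1 − 6×126 / (10×99)
  = 1 − 756/990 = 1 − 0.7636 ≈ 0.236

0.236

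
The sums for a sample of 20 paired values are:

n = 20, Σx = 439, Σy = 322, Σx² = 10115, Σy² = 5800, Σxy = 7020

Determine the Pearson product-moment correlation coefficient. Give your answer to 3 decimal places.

-0.088

r = (nΣxy − ΣxΣy) / √[(nΣx² − (Σx)²)(nΣy² − (Σy)²)]
Numerator: 20×7020 − 439×322 = -958
Denominator: √[(202300 − 192721)(116000 − 103684)] = √[9579 × 12316] = 10861.6281
r = -958 / 10861.6281 ≈ -0.088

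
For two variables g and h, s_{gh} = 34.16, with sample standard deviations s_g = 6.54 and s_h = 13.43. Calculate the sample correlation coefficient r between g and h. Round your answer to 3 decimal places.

0.389

r = Cov(g,h) / (s_g · s_h) = 34.16 / (6.54 × 13.43)
  = 34.16 / 87.8322 ≈ 0.389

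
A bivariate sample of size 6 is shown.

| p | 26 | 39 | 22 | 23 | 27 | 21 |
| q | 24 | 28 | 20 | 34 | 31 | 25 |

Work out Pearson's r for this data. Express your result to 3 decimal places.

0.203

n = 6, Σp = 158, Σq = 162, Σp² = 4380, Σq² = 4502, Σpq = 4300
nΣpq − ΣpΣq = 25800 − 25596 = 204
nΣp² − (Σp)² = 26280 − 24964 = 1316; nΣq² − (Σq)² = 27012 − 26244 = 768
r = 204 / √(1316 × 768) = 204 / 1005.3298 ≈ 0.203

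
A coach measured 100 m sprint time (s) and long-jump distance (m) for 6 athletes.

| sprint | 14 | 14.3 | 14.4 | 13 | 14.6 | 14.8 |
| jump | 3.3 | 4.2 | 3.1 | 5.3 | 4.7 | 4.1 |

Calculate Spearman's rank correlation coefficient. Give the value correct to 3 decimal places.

-0.257

Rank sprint: 2, 3, 4, 1, 5, 6
Rank jump: 2, 4, 1, 6, 5, 3
d = rank(sprint) − rank(jump): 0, -1, 3, -5, 0, 3; Σd² = 44
ρ = 1 − 6Σd² / [n(n²−1)] = 1 − 6×44 / (6×35) = 1 − 264/210 ≈ -0.257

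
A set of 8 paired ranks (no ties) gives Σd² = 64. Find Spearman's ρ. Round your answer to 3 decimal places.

ρ = 1 − 6Σd² / [n(n²−1)] = 1 − 6×64 / (8×63)
  = 1 − 384/504 = 1 − 0.7619 ≈ 0.238

0.238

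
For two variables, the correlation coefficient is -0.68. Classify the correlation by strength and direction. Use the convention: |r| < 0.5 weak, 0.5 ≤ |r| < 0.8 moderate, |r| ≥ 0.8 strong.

moderate negative

r = -0.68 < 0 so the relationship is negative.
|r| = 0.68, which falls in the moderate range.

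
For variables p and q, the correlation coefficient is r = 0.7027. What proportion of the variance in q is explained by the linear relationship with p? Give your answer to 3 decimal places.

0.494

r² = (0.7027)² = 0.494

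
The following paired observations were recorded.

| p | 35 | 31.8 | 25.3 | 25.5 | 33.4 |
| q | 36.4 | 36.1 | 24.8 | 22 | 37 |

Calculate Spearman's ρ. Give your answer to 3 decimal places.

0.800

Rank p: 5, 3, 1, 2, 4
Rank q: 4, 3, 2, 1, 5
d = rank(p) − rank(q): 1, 0, -1, 1, -1; Σd² = 4
ρ = 1 − 6Σd² / [n(n²−1)] = 1 − 6×4 / (5×24) = 1 − 24/120 ≈ 0.800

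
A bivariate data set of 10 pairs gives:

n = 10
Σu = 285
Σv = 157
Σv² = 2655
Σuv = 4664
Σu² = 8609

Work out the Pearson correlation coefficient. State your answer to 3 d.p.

0.623

r = (nΣuv − ΣuΣv) / √[(nΣu² − (Σu)²)(nΣv² − (Σv)²)]
Numerator: 10×4664 − 285×157 = 1895
Denominator: √[(86090 − 81225)(26550 − 24649)] = √[4865 × 1901] = 3041.1125
r = 1895 / 3041.1125 ≈ 0.623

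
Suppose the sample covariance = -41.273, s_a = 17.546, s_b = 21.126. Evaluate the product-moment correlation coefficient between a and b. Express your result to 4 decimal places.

r = Cov(a,b) / (s_a · s_b) = -41.273 / (17.546 × 21.126)
  = -41.273 / 370.6768 ≈ -0.1113

-0.1113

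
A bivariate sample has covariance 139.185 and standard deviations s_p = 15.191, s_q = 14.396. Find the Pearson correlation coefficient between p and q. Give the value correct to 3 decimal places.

r = Cov(p,q) / (s_p · s_q) = 139.185 / (15.191 × 14.396)
  = 139.185 / 218.6896 ≈ 0.636

0.636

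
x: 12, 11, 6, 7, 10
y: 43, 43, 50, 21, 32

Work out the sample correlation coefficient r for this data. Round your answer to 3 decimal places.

0.146

n = 5, Σx = 46, Σy = 189, Σx² = 450, Σy² = 7663, Σxy = 1756
nΣxy − ΣxΣy = 8780 − 8694 = 86
nΣx² − (Σx)² = 2250 − 2116 = 134; nΣy² − (Σy)² = 38315 − 35721 = 2594
r = 86 / √(134 × 2594) = 86 / 589.5727 ≈ 0.146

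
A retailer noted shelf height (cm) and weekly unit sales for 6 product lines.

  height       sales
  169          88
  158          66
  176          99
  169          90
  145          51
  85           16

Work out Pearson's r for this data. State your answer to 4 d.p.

0.9608

n = 6, Σx = 902, Σy = 410, Σx² = 141312, Σy² = 32858, Σxy = 66689
nΣxy − ΣxΣy = 400134 − 369820 = 30314
nΣx² − (Σx)² = 847872 − 813604 = 34268; nΣy² − (Σy)² = 197148 − 168100 = 29048
r = 30314 / √(34268 × 29048) = 30314 / 31550.2276 ≈ 0.9608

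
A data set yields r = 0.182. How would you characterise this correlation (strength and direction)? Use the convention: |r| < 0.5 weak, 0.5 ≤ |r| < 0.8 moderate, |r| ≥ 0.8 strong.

r = 0.182 > 0 so the relationship is positive.
|r| = 0.182, which falls in the weak range.

weak positive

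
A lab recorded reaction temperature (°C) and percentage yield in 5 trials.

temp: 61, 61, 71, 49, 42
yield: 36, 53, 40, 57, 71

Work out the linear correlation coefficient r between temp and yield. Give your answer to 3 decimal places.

-0.869

n = 5, Σx = 284, Σy = 257, Σx² = 16648, Σy² = 13995, Σxy = 14044
nΣxy − ΣxΣy = 70220 − 72988 = -2768
nΣx² − (Σx)² = 83240 − 80656 = 2584; nΣy² − (Σy)² = 69975 − 66049 = 3926
r = -2768 / √(2584 × 3926) = -2768 / 3185.0878 ≈ -0.869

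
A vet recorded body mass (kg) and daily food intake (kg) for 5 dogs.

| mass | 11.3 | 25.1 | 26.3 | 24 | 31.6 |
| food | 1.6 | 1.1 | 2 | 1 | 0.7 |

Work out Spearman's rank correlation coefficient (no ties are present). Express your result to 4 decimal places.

-0.3000

Rank mass: 1, 3, 4, 2, 5
Rank food: 4, 3, 5, 2, 1
d = rank(mass) − rank(food): -3, 0, -1, 0, 4; Σd² = 26
ρ = 1 − 6Σd² / [n(n²−1)] = 1 − 6×26 / (5×24) = 1 − 156/120 ≈ -0.3000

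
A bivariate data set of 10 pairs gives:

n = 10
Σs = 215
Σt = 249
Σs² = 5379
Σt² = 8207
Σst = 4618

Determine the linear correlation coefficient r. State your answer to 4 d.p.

-0.5969

r = (nΣst − ΣsΣt) / √[(nΣs² − (Σs)²)(nΣt² − (Σt)²)]
Numerator: 10×4618 − 215×249 = -7355
Denominator: √[(53790 − 46225)(82070 − 62001)] = √[7565 × 20069] = 12321.6064
r = -7355 / 12321.6064 ≈ -0.5969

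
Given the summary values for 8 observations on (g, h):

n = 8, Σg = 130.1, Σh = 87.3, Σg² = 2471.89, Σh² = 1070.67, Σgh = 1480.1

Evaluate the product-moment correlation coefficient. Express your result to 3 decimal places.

r = (nΣgh − ΣgΣh) / √[(nΣg² − (Σg)²)(nΣh² − (Σh)²)]
Numerator: 8×1480.1 − 130.1×87.3 = 483.07
Denominator: √[(19775.12 − 16926.01)(8565.36 − 7621.29)] = √[2849.11 × 944.07] = 1640.0486
r = 483.07 / 1640.0486 ≈ 0.295

0.295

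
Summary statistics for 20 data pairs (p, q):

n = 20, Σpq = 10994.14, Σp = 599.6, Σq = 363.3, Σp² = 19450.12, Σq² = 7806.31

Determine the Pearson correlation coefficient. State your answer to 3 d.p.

r = (nΣpq − ΣpΣq) / √[(nΣp² − (Σp)²)(nΣq² − (Σq)²)]
Numerator: 20×10994.14 − 599.6×363.3 = 2048.12
Denominator: √[(389002.4 − 359520.16)(156126.2 − 131986.89)] = √[29482.24 × 24139.31] = 26677.3486
r = 2048.12 / 26677.3486 ≈ 0.077

0.077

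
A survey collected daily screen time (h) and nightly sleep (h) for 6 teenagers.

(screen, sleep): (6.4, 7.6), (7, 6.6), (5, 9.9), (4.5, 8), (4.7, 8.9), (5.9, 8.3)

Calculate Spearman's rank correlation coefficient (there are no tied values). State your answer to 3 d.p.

Rank screen: 5, 6, 3, 1, 2, 4
Rank sleep: 2, 1, 6, 3, 5, 4
d = rank(screen) − rank(sleep): 3, 5, -3, -2, -3, 0; Σd² = 56
ρ = 1 − 6Σd² / [n(n²−1)] = 1 − 6×56 / (6×35) = 1 − 336/210 ≈ -0.600

-0.600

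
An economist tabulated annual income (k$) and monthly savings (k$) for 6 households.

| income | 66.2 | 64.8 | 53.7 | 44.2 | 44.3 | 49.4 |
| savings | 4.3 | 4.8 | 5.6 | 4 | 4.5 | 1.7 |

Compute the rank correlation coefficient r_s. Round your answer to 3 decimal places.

Rank income: 6, 5, 4, 1, 2, 3
Rank savings: 3, 5, 6, 2, 4, 1
d = rank(income) − rank(savings): 3, 0, -2, -1, -2, 2; Σd² = 22
ρ = 1 − 6Σd² / [n(n²−1)] = 1 − 6×22 / (6×35) = 1 − 132/210 ≈ 0.371

0.371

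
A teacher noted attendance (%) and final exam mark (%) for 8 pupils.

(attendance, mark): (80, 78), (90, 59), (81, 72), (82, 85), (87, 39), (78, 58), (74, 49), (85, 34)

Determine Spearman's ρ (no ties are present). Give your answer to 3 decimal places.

Rank attendance: 3, 8, 4, 5, 7, 2, 1, 6
Rank mark: 7, 5, 6, 8, 2, 4, 3, 1
d = rank(attendance) − rank(mark): -4, 3, -2, -3, 5, -2, -2, 5; Σd² = 96
ρ = 1 − 6Σd² / [n(n²−1)] = 1 − 6×96 / (8×63) = 1 − 576/504 ≈ -0.143

-0.143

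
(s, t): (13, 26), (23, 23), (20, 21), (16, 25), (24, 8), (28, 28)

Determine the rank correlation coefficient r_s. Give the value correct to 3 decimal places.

-0.086

Rank s: 1, 4, 3, 2, 5, 6
Rank t: 5, 3, 2, 4, 1, 6
d = rank(s) − rank(t): -4, 1, 1, -2, 4, 0; Σd² = 38
ρ = 1 − 6Σd² / [n(n²−1)] = 1 − 6×38 / (6×35) = 1 − 228/210 ≈ -0.086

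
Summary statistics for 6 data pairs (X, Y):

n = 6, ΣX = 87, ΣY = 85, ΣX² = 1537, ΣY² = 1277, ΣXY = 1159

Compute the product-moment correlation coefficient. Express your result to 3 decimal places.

r = (nΣXY − ΣXΣY) / √[(nΣX² − (ΣX)²)(nΣY² − (ΣY)²)]
Numerator: 6×1159 − 87×85 = -441
Denominator: √[(9222 − 7569)(7662 − 7225)] = √[1653 × 437] = 849.9182
r = -441 / 849.9182 ≈ -0.519

-0.519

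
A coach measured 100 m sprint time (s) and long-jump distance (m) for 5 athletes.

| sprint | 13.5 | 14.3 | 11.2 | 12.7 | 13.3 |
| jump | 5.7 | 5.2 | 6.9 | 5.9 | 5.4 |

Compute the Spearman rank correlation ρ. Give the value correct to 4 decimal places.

Rank sprint: 4, 5, 1, 2, 3
Rank jump: 3, 1, 5, 4, 2
d = rank(sprint) − rank(jump): 1, 4, -4, -2, 1; Σd² = 38
ρ = 1 − 6Σd² / [n(n²−1)] = 1 − 6×38 / (5×24) = 1 − 228/120 ≈ -0.9000

-0.9000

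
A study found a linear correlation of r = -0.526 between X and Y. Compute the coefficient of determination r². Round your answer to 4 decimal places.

0.2767

r² = (-0.526)² = 0.2767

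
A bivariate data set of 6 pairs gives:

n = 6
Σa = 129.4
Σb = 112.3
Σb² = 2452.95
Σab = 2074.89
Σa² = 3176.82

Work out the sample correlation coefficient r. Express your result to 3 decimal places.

-0.943

r = (nΣab − ΣaΣb) / √[(nΣa² − (Σa)²)(nΣb² − (Σb)²)]
Numerator: 6×2074.89 − 129.4×112.3 = -2082.28
Denominator: √[(19060.92 − 16744.36)(14717.7 − 12611.29)] = √[2316.56 × 2106.41] = 2208.9874
r = -2082.28 / 2208.9874 ≈ -0.943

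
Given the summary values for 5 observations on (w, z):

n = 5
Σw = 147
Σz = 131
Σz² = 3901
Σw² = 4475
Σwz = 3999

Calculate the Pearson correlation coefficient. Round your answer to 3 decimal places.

0.551

r = (nΣwz − ΣwΣz) / √[(nΣw² − (Σw)²)(nΣz² − (Σz)²)]
Numerator: 5×3999 − 147×131 = 738
Denominator: √[(22375 − 21609)(19505 − 17161)] = √[766 × 2344] = 1339.9642
r = 738 / 1339.9642 ≈ 0.551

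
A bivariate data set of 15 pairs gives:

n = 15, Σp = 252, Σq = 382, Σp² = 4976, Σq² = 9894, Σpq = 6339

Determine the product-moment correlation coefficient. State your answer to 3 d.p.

r = (nΣpq − ΣpΣq) / √[(nΣp² − (Σp)²)(nΣq² − (Σq)²)]
Numerator: 15×6339 − 252×382 = -1179
Denominator: √[(74640 − 63504)(148410 − 145924)] = √[11136 × 2486] = 5261.5678
r = -1179 / 5261.5678 ≈ -0.224

-0.224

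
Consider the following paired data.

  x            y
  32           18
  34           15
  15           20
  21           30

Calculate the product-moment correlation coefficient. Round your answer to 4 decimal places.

n = 4, Σx = 102, Σy = 83, Σx² = 2846, Σy² = 1849, Σxy = 2016
nΣxy − ΣxΣy = 8064 − 8466 = -402
nΣx² − (Σx)² = 11384 − 10404 = 980; nΣy² − (Σy)² = 7396 − 6889 = 507
r = -402 / √(980 × 507) = -402 / 704.8830 ≈ -0.5703

-0.5703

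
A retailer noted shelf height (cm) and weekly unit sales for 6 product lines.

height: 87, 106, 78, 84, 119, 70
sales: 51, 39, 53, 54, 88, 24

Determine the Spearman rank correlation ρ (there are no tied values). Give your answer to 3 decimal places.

0.486

Rank height: 4, 5, 2, 3, 6, 1
Rank sales: 3, 2, 4, 5, 6, 1
d = rank(height) − rank(sales): 1, 3, -2, -2, 0, 0; Σd² = 18
ρ = 1 − 6Σd² / [n(n²−1)] = 1 − 6×18 / (6×35) = 1 − 108/210 ≈ 0.486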